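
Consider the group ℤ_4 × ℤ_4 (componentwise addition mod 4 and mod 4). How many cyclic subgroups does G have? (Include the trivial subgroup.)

10

Group the elements of G by the cyclic subgroup they generate; each cyclic subgroup of order d accounts for φ(d) elements.
Cyclic subgroups by order — order 1: 1; order 2: 3; order 4: 6.
Total: 10.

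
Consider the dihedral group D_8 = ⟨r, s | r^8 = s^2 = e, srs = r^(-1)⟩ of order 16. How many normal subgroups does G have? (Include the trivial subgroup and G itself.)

7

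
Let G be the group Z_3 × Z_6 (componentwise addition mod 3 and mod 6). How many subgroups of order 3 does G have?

|G| = 18 and 3 | 18, so subgroups of order 3 are possible by Lagrange.
The subgroups of order 3 are: {(0,0), (0,2), (0,4)}; {(0,0), (1,0), (2,0)}; {(0,0), (1,2), (2,4)}; {(0,0), (1,4), (2,2)}.
So G has 4 subgroups of order 3.

4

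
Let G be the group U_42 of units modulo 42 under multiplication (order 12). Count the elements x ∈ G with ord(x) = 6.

6

The elements of order 6 are: 5, 11, 17, 19, 23, 31.
That's 6.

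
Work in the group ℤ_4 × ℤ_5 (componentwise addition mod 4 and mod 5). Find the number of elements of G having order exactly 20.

An element (a,b) has order lcm(ord(a), ord(b)); count pairs with lcm equal to 20.
Enumerating gives 8 such elements.

8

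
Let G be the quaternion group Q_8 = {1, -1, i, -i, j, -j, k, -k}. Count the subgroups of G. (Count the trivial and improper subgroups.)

6

|G| = 8, so by Lagrange every subgroup order divides 8. Divisors: 1, 2, 4, 8.
Subgroups by order — order 1: 1; order 2: 1; order 4: 3; order 8: 1.
Total: 1 + 1 + 3 + 1 = 6.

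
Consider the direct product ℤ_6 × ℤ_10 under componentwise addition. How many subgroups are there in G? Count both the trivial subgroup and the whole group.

|G| = 60, so by Lagrange every subgroup order divides 60. Divisors: 1, 2, 3, 4, 5, 6, 10, 12, 15, 20, 30, 60.
Subgroups by order — order 1: 1; order 2: 3; order 3: 1; order 4: 1; order 5: 1; order 6: 3; order 10: 3; order 12: 1; order 15: 1; order 20: 1; order 30: 3; order 60: 1.
Total: 1 + 3 + 1 + 1 + 1 + 3 + 3 + 1 + 1 + 1 + 3 + 1 = 20.

20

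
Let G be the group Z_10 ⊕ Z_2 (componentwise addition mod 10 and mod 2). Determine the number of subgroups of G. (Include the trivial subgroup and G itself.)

10

|G| = 20, so by Lagrange every subgroup order divides 20. Divisors: 1, 2, 4, 5, 10, 20.
Subgroups by order — order 1: 1; order 2: 3; order 4: 1; order 5: 1; order 10: 3; order 20: 1.
Total: 1 + 3 + 1 + 1 + 3 + 1 = 10.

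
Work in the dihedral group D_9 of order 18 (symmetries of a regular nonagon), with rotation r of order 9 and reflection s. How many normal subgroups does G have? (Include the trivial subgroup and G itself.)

G has 16 subgroups. Checking conjugation-invariance by order — order 1: 1/1 normal; order 2: 0/9 normal; order 3: 1/1 normal; order 6: 0/3 normal; order 9: 1/1 normal; order 18: 1/1 normal.
Total normal subgroups: 4.

4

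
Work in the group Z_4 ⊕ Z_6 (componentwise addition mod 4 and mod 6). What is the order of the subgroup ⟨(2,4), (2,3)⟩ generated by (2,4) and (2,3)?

12

|⟨(2,4)⟩| = 6 and |⟨(2,3)⟩| = 2, so |H| is a multiple of lcm(6, 2) = 6 and divides |G| = 24.
Closing under the operation: H = {(0,0), (0,1), (0,2), (0,3), (0,4), (0,5), (2,0), (2,1), (2,2), (2,3), (2,4), (2,5)}, so |H| = 12.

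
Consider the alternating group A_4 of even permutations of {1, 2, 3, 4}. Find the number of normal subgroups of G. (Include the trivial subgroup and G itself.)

3

G has 10 subgroups. Checking conjugation-invariance by order — order 1: 1/1 normal; order 2: 0/3 normal; order 3: 0/4 normal; order 4: 1/1 normal; order 12: 1/1 normal.
Total normal subgroups: 3.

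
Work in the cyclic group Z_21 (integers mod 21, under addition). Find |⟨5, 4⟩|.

21

|⟨5⟩| = 21 and |⟨4⟩| = 21, so |H| is a multiple of lcm(21, 21) = 21 and divides |G| = 21.
Closing {5, 4} under the group operation gives all of G, so |H| = 21.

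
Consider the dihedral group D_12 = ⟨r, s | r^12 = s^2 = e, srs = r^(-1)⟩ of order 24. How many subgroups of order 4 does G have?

|G| = 24 and 4 | 24, so subgroups of order 4 are possible by Lagrange.
The subgroups of order 4 are: {e, r^6, r^4s, r^10s}; {e, r^6, r^5s, r^11s}; {e, r^6, r^2s, r^8s}; {e, r^3, r^6, r^9}; … (7 in all).
So G has 7 subgroups of order 4.

7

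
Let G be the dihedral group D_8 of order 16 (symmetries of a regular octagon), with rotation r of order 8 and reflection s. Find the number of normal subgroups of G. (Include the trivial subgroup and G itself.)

G has 19 subgroups. Checking conjugation-invariance by order — order 1: 1/1 normal; order 2: 1/9 normal; order 4: 1/5 normal; order 8: 3/3 normal; order 16: 1/1 normal.
Total normal subgroups: 7.

7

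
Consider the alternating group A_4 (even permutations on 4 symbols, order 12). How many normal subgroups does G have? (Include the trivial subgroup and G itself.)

G has 10 subgroups. Checking conjugation-invariance by order — order 1: 1/1 normal; order 2: 0/3 normal; order 3: 0/4 normal; order 4: 1/1 normal; order 12: 1/1 normal.
Total normal subgroups: 3.

3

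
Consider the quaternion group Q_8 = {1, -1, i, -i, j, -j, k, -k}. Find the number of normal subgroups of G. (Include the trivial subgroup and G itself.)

6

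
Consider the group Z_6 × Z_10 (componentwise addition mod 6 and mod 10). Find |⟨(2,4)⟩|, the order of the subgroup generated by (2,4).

The order of (2,4) in Z_6 × Z_10 is lcm(ord(2) in Z_6, ord(4) in Z_10).
ord(2) = 3 and ord(4) = 5, so |⟨(2,4)⟩| = lcm(3, 5) = 15.

15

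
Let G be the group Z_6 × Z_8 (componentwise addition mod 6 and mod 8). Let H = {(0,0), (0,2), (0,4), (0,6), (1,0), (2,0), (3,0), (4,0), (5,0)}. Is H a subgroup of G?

No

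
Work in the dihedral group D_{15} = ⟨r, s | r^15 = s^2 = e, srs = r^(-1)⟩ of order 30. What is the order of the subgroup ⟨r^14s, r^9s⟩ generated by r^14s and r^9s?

6

|⟨r^14s⟩| = 2 and |⟨r^9s⟩| = 2, so |H| is a multiple of lcm(2, 2) = 2 and divides |G| = 30.
Closing under the operation: H = {e, r^5, r^10, r^4s, r^9s, r^14s}, so |H| = 6.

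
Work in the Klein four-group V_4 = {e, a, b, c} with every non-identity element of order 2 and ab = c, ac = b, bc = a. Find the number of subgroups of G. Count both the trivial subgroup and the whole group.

5

|G| = 4, so by Lagrange every subgroup order divides 4. Divisors: 1, 2, 4.
Subgroups by order — order 1: 1; order 2: 3; order 4: 1.
Total: 1 + 3 + 1 = 5.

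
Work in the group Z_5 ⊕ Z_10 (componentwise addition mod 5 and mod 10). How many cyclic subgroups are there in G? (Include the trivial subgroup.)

14

A cyclic subgroup of order d is generated by each of its φ(d) elements of order d, so the cyclic subgroups of order d number (#elements of order d)/φ(d).
Cyclic subgroups by order — order 1: 1; order 2: 1; order 5: 6; order 10: 6.
Total: 14.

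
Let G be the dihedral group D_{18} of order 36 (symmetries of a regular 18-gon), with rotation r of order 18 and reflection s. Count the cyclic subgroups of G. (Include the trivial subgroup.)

Group the elements of G by the cyclic subgroup they generate; each cyclic subgroup of order d accounts for φ(d) elements.
Cyclic subgroups by order — order 1: 1; order 2: 19; order 3: 1; order 6: 1; order 9: 1; order 18: 1.
Total: 24.

24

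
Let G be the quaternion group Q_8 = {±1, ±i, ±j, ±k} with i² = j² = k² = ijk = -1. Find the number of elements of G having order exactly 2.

1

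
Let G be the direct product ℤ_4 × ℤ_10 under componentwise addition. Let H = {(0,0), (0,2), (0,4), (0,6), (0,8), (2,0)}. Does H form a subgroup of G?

|H| = 6 does not divide |G| = 40, so by Lagrange H is not a subgroup.

No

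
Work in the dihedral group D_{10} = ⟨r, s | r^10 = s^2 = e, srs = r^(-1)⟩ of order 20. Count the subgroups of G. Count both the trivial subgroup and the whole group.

|G| = 20, so by Lagrange every subgroup order divides 20. Divisors: 1, 2, 4, 5, 10, 20.
Subgroups by order — order 1: 1; order 2: 11; order 4: 5; order 5: 1; order 10: 3; order 20: 1.
Total: 1 + 11 + 5 + 1 + 3 + 1 = 22.

22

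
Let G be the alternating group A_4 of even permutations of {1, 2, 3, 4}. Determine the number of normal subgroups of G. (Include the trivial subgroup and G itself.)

3

G has 10 subgroups. Checking conjugation-invariance by order — order 1: 1/1 normal; order 2: 0/3 normal; order 3: 0/4 normal; order 4: 1/1 normal; order 12: 1/1 normal.
Total normal subgroups: 3.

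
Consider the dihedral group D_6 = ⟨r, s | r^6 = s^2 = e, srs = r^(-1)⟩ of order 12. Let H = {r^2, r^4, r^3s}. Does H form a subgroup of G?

The identity e ∉ H, so H is not a subgroup.

No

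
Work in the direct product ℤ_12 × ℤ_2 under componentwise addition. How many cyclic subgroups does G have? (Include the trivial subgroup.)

Each element a generates a cyclic subgroup ⟨a⟩; distinct elements may generate the same one (a cyclic group of order d has φ(d) generators).
Cyclic subgroups by order — order 1: 1; order 2: 3; order 3: 1; order 4: 2; order 6: 3; order 12: 2.
Total: 12.

12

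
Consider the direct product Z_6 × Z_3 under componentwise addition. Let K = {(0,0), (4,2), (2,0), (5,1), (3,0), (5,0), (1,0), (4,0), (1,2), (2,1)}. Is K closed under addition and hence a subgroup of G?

No

|K| = 10 does not divide |G| = 18, so by Lagrange K is not a subgroup.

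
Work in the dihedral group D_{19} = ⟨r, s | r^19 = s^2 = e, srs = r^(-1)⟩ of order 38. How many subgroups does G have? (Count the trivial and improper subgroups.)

22

|G| = 38, so by Lagrange every subgroup order divides 38. Divisors: 1, 2, 19, 38.
Subgroups by order — order 1: 1; order 2: 19; order 19: 1; order 38: 1.
Total: 1 + 19 + 1 + 1 = 22.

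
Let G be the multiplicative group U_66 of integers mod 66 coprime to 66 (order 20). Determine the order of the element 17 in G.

Compute successive powers of 17 mod 66: 17, 25, 29, 31, 65, 49, 41, 37, …; 17^10 ≡ 1 (mod 66).
So |⟨17⟩| = 10.

10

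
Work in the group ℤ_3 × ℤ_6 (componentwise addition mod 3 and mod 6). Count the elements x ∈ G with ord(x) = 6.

An element (a,b) has order lcm(ord(a), ord(b)); count pairs with lcm equal to 6.
Enumerating gives 8 such elements.

8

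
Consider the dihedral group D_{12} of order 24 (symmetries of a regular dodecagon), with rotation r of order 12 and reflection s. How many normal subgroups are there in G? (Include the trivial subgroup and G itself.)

G has 34 subgroups. Checking conjugation-invariance by order — order 1: 1/1 normal; order 2: 1/13 normal; order 3: 1/1 normal; order 4: 1/7 normal; order 6: 1/5 normal; order 8: 0/3 normal; order 12: 3/3 normal; order 24: 1/1 normal.
Total normal subgroups: 9.

9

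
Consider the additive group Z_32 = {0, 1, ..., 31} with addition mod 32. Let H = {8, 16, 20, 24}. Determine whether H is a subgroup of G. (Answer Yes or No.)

No

The identity 0 ∉ H, so H is not a subgroup.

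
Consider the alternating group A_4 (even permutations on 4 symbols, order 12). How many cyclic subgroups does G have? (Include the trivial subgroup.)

8

Each element a generates a cyclic subgroup ⟨a⟩; distinct elements may generate the same one (a cyclic group of order d has φ(d) generators).
Cyclic subgroups by order — order 1: 1; order 2: 3; order 3: 4.
Total: 8.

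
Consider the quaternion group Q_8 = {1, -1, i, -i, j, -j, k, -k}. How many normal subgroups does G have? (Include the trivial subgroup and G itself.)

G has 6 subgroups. Checking conjugation-invariance by order — order 1: 1/1 normal; order 2: 1/1 normal; order 4: 3/3 normal; order 8: 1/1 normal.
Total normal subgroups: 6.

6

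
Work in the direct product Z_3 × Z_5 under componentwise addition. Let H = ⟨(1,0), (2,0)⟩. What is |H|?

3

|⟨(1,0)⟩| = 3 and |⟨(2,0)⟩| = 3, so |H| is a multiple of lcm(3, 3) = 3 and divides |G| = 15.
Closing under the operation: H = {(0,0), (1,0), (2,0)}, so |H| = 3.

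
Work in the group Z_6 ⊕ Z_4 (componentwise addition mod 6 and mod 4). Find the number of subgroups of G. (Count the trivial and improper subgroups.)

16

|G| = 24, so by Lagrange every subgroup order divides 24. Divisors: 1, 2, 3, 4, 6, 8, 12, 24.
Subgroups by order — order 1: 1; order 2: 3; order 3: 1; order 4: 3; order 6: 3; order 8: 1; order 12: 3; order 24: 1.
Total: 1 + 3 + 1 + 3 + 3 + 1 + 3 + 1 = 16.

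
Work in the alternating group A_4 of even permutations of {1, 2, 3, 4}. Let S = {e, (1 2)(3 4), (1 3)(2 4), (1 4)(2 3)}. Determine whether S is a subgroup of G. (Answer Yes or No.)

Yes

|S| = 4 divides |G| = 12, consistent with Lagrange.
S contains the identity, every element's inverse is in S, and S is closed under ∘: it is a subgroup.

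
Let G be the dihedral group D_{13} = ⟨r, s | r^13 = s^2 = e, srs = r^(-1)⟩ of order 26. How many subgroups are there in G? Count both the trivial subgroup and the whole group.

16

|G| = 26, so by Lagrange every subgroup order divides 26. Divisors: 1, 2, 13, 26.
Subgroups by order — order 1: 1; order 2: 13; order 13: 1; order 26: 1.
Total: 1 + 13 + 1 + 1 = 16.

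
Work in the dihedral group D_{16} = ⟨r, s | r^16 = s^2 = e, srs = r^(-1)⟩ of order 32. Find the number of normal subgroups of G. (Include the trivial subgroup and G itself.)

8

G has 36 subgroups. Checking conjugation-invariance by order — order 1: 1/1 normal; order 2: 1/17 normal; order 4: 1/9 normal; order 8: 1/5 normal; order 16: 3/3 normal; order 32: 1/1 normal.
Total normal subgroups: 8.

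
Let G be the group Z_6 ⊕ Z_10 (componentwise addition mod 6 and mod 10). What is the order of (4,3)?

30

The order of (4,3) in Z_6 × Z_10 is lcm(ord(4) in Z_6, ord(3) in Z_10).
ord(4) = 3 and ord(3) = 10, so |⟨(4,3)⟩| = lcm(3, 10) = 30.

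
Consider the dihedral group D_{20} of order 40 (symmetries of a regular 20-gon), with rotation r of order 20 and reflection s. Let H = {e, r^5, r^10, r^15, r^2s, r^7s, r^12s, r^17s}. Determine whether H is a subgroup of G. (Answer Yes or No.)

Yes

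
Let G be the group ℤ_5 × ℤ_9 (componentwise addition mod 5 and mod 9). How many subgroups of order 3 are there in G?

1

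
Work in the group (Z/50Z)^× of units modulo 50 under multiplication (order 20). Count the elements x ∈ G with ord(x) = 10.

The elements of order 10 are: 9, 19, 29, 39.
That's 4.

4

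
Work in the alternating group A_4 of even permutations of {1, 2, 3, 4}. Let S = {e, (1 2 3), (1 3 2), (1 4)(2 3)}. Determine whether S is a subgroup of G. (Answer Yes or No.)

No

Closure fails: (1 3 2) ∘ (1 4)(2 3) = (1 4 3) ∉ S. So S is not a subgroup.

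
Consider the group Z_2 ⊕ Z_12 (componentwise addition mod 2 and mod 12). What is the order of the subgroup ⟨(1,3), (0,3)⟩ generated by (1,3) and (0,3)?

|⟨(1,3)⟩| = 4 and |⟨(0,3)⟩| = 4, so |H| is a multiple of lcm(4, 4) = 4 and divides |G| = 24.
Closing under the operation: H = {(0,0), (0,3), (0,6), (0,9), (1,0), (1,3), (1,6), (1,9)}, so |H| = 8.

8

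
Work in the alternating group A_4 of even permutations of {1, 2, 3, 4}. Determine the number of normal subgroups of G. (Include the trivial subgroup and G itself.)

G has 10 subgroups. Checking conjugation-invariance by order — order 1: 1/1 normal; order 2: 0/3 normal; order 3: 0/4 normal; order 4: 1/1 normal; order 12: 1/1 normal.
Total normal subgroups: 3.

3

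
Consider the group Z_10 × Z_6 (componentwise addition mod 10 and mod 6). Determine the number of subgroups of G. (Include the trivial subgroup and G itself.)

|G| = 60, so by Lagrange every subgroup order divides 60. Divisors: 1, 2, 3, 4, 5, 6, 10, 12, 15, 20, 30, 60.
Subgroups by order — order 1: 1; order 2: 3; order 3: 1; order 4: 1; order 5: 1; order 6: 3; order 10: 3; order 12: 1; order 15: 1; order 20: 1; order 30: 3; order 60: 1.
Total: 1 + 3 + 1 + 1 + 1 + 3 + 3 + 1 + 1 + 1 + 3 + 1 = 20.

20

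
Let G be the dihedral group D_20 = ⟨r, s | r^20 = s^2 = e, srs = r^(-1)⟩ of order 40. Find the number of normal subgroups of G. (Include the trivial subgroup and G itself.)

9

G has 48 subgroups. Checking conjugation-invariance by order — order 1: 1/1 normal; order 2: 1/21 normal; order 4: 1/11 normal; order 5: 1/1 normal; order 8: 0/5 normal; order 10: 1/5 normal; order 20: 3/3 normal; order 40: 1/1 normal.
Total normal subgroups: 9.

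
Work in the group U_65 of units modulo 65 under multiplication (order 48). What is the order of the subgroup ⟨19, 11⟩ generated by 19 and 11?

24

|⟨19⟩| = 12 and |⟨11⟩| = 12, so |H| is a multiple of lcm(12, 12) = 12 and divides |G| = 48.
Closing under the operation: H = {1, 4, 6, 9, 11, 14, 16, 19, 21, 24, 29, 31, 34, 36, 41, 44, 46, 49, 51, 54, 56, 59, 61, 64}, so |H| = 24.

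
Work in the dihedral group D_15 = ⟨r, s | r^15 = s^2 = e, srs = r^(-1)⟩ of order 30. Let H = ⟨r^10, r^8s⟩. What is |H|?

6

|⟨r^10⟩| = 3 and |⟨r^8s⟩| = 2, so |H| is a multiple of lcm(3, 2) = 6 and divides |G| = 30.
Closing under the operation: H = {e, r^5, r^10, r^3s, r^8s, r^13s}, so |H| = 6.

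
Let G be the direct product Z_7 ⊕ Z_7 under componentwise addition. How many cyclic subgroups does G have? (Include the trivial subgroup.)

9

Group the elements of G by the cyclic subgroup they generate; each cyclic subgroup of order d accounts for φ(d) elements.
Cyclic subgroups by order — order 1: 1; order 7: 8.
Total: 9.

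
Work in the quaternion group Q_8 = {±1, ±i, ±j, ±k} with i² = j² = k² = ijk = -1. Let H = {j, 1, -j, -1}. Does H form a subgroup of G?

Yes

|H| = 4 divides |G| = 8, consistent with Lagrange.
H contains the identity, every element's inverse is in H, and H is closed under ·: it is a subgroup.
In fact H = ⟨j⟩.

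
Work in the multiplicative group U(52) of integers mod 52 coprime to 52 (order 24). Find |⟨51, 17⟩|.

12

|⟨51⟩| = 2 and |⟨17⟩| = 6, so |H| is a multiple of lcm(2, 6) = 6 and divides |G| = 24.
Closing under the operation: H = {1, 3, 9, 17, 23, 25, 27, 29, 35, 43, 49, 51}, so |H| = 12.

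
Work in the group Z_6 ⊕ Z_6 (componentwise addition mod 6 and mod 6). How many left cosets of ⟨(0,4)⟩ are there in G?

12

|⟨(0,4)⟩| = 3 and |G| = 36.
By Lagrange, [G : H] = |G|/|H| = 36/3 = 12.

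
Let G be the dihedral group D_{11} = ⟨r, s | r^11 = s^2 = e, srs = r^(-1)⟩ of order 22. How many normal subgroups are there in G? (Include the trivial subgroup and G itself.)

3

G has 14 subgroups. Checking conjugation-invariance by order — order 1: 1/1 normal; order 2: 0/11 normal; order 11: 1/1 normal; order 22: 1/1 normal.
Total normal subgroups: 3.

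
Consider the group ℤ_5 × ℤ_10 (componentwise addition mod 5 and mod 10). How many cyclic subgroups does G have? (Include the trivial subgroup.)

14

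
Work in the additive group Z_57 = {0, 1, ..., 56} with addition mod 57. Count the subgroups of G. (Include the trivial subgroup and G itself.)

Subgroups of the cyclic group Z_57 correspond bijectively to divisors of 57.
Divisors of 57: 1, 3, 19, 57.
So Z_57 has 4 subgroups.

4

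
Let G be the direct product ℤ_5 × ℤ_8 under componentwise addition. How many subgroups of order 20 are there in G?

1

|G| = 40 and 20 | 40, so subgroups of order 20 are possible by Lagrange.
The subgroups of order 20 are: {(0,0), (0,2), (0,4), (0,6), (1,0), (1,2), (1,4), (1,6), (2,0), (2,2), (2,4), (2,6), (3,0), (3,2), (3,4), (3,6), (4,0), (4,2), (4,4), (4,6)}.
So G has 1 subgroup of order 20.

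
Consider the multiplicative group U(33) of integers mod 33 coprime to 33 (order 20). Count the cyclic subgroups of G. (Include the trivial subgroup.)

8

A cyclic subgroup of order d is generated by each of its φ(d) elements of order d, so the cyclic subgroups of order d number (#elements of order d)/φ(d).
Cyclic subgroups by order — order 1: 1; order 2: 3; order 5: 1; order 10: 3.
Total: 8.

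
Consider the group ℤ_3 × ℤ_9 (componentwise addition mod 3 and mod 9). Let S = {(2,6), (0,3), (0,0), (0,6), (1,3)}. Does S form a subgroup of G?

No

|S| = 5 does not divide |G| = 27, so by Lagrange S is not a subgroup.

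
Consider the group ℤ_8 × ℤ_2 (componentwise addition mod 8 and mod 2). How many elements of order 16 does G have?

0

An element (a,b) has order lcm(ord(a), ord(b)); count pairs with lcm equal to 16.
Enumerating gives 0 such elements.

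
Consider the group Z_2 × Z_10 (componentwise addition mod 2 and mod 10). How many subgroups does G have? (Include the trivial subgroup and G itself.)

10

|G| = 20, so by Lagrange every subgroup order divides 20. Divisors: 1, 2, 4, 5, 10, 20.
Subgroups by order — order 1: 1; order 2: 3; order 4: 1; order 5: 1; order 10: 3; order 20: 1.
Total: 1 + 3 + 1 + 1 + 3 + 1 = 10.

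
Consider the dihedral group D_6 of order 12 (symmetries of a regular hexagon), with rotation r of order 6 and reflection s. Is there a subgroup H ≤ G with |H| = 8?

8 does not divide |G| = 12, so by Lagrange no subgroup of order 8 exists.

No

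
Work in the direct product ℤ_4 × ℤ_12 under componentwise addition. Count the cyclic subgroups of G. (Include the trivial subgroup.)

20

Each element a generates a cyclic subgroup ⟨a⟩; distinct elements may generate the same one (a cyclic group of order d has φ(d) generators).
Cyclic subgroups by order — order 1: 1; order 2: 3; order 3: 1; order 4: 6; order 6: 3; order 12: 6.
Total: 20.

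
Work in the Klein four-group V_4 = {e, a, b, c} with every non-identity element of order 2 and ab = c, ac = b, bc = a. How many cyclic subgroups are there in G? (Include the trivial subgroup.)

A cyclic subgroup of order d is generated by each of its φ(d) elements of order d, so the cyclic subgroups of order d number (#elements of order d)/φ(d).
Cyclic subgroups by order — order 1: 1; order 2: 3.
Total: 4.

4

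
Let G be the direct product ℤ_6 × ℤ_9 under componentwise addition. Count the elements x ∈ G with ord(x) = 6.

8

An element (a,b) has order lcm(ord(a), ord(b)); count pairs with lcm equal to 6.
Enumerating gives 8 such elements.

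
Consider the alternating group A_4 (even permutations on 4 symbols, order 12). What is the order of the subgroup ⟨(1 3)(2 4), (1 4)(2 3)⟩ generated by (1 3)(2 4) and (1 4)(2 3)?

|⟨(1 3)(2 4)⟩| = 2 and |⟨(1 4)(2 3)⟩| = 2, so |H| is a multiple of lcm(2, 2) = 2 and divides |G| = 12.
Closing under the operation: H = {e, (1 2)(3 4), (1 3)(2 4), (1 4)(2 3)}, so |H| = 4.

4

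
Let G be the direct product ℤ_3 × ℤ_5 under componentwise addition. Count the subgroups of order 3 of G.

1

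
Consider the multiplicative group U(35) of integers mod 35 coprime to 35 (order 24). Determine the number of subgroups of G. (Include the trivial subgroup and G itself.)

16

|G| = 24, so by Lagrange every subgroup order divides 24. Divisors: 1, 2, 3, 4, 6, 8, 12, 24.
Subgroups by order — order 1: 1; order 2: 3; order 3: 1; order 4: 3; order 6: 3; order 8: 1; order 12: 3; order 24: 1.
Total: 1 + 3 + 1 + 3 + 3 + 1 + 3 + 1 = 16.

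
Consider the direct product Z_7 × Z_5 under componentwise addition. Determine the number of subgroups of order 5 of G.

|G| = 35 and 5 | 35, so subgroups of order 5 are possible by Lagrange.
The subgroups of order 5 are: {(0,0), (0,1), (0,2), (0,3), (0,4)}.
So G has 1 subgroup of order 5.

1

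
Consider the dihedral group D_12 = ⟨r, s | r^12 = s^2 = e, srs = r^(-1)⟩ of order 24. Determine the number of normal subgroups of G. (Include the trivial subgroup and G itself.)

9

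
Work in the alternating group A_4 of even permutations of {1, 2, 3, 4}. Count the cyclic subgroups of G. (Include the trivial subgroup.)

A cyclic subgroup of order d is generated by each of its φ(d) elements of order d, so the cyclic subgroups of order d number (#elements of order d)/φ(d).
Cyclic subgroups by order — order 1: 1; order 2: 3; order 3: 4.
Total: 8.

8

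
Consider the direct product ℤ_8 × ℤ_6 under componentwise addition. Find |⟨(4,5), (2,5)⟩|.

|⟨(4,5)⟩| = 6 and |⟨(2,5)⟩| = 12, so |H| is a multiple of lcm(6, 12) = 12 and divides |G| = 48.
Closing under the operation: H = {(0,0), (0,1), (0,2), (0,3), (0,4), (0,5), (2,0), (2,1), (2,2), (2,3), (2,4), (2,5), (4,0), (4,1), (4,2), (4,3), (4,4), (4,5), (6,0), (6,1), (6,2), (6,3), (6,4), (6,5)}, so |H| = 24.

24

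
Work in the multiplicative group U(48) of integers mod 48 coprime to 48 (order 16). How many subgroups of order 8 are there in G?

7

|G| = 16 and 8 | 16, so subgroups of order 8 are possible by Lagrange.
The subgroups of order 8 are: {1, 11, 13, 23, 25, 35, 37, 47}; {1, 11, 17, 19, 25, 35, 41, 43}; {1, 5, 7, 11, 25, 29, 31, 35}; {1, 5, 13, 17, 25, 29, 37, 41}; … (7 in all).
So G has 7 subgroups of order 8.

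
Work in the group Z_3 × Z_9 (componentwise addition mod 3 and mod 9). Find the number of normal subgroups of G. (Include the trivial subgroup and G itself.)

10

G is abelian, so every subgroup is normal.
G has 10 subgroups in total, hence 10 normal subgroups.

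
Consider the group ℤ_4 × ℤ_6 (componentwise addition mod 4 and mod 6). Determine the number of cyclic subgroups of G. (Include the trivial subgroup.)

Group the elements of G by the cyclic subgroup they generate; each cyclic subgroup of order d accounts for φ(d) elements.
Cyclic subgroups by order — order 1: 1; order 2: 3; order 3: 1; order 4: 2; order 6: 3; order 12: 2.
Total: 12.

12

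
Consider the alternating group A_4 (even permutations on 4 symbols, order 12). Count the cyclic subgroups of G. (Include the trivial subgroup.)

8

Group the elements of G by the cyclic subgroup they generate; each cyclic subgroup of order d accounts for φ(d) elements.
Cyclic subgroups by order — order 1: 1; order 2: 3; order 3: 4.
Total: 8.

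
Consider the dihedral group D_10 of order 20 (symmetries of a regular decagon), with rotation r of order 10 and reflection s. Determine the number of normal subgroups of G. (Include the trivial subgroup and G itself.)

G has 22 subgroups. Checking conjugation-invariance by order — order 1: 1/1 normal; order 2: 1/11 normal; order 4: 0/5 normal; order 5: 1/1 normal; order 10: 3/3 normal; order 20: 1/1 normal.
Total normal subgroups: 7.

7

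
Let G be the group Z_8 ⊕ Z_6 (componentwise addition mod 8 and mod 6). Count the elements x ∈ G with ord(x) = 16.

0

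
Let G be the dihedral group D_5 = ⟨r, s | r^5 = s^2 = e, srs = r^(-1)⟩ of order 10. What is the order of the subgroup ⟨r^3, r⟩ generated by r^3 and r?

5

|⟨r^3⟩| = 5 and |⟨r⟩| = 5, so |H| is a multiple of lcm(5, 5) = 5 and divides |G| = 10.
Closing under the operation: H = {e, r, r^2, r^3, r^4}, so |H| = 5.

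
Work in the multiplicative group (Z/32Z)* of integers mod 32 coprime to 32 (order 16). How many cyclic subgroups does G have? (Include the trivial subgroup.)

8

Group the elements of G by the cyclic subgroup they generate; each cyclic subgroup of order d accounts for φ(d) elements.
Cyclic subgroups by order — order 1: 1; order 2: 3; order 4: 2; order 8: 2.
Total: 8.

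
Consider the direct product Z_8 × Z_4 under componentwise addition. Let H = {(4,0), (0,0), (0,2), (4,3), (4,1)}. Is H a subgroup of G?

No

|H| = 5 does not divide |G| = 32, so by Lagrange H is not a subgroup.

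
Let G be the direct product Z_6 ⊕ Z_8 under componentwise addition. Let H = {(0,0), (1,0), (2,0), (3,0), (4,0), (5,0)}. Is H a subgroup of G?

|H| = 6 divides |G| = 48, consistent with Lagrange.
H contains the identity, every element's inverse is in H, and H is closed under +: it is a subgroup.
In fact H = ⟨(5,0)⟩.

Yes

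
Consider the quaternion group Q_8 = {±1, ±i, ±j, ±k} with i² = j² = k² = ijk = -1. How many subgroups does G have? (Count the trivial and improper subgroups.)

6

|G| = 8, so by Lagrange every subgroup order divides 8. Divisors: 1, 2, 4, 8.
Subgroups by order — order 1: 1; order 2: 1; order 4: 3; order 8: 1.
Total: 1 + 1 + 3 + 1 = 6.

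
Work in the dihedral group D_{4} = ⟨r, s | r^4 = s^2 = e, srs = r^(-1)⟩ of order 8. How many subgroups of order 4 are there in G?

3

|G| = 8 and 4 | 8, so subgroups of order 4 are possible by Lagrange.
The subgroups of order 4 are: {e, r, r^2, r^3}; {e, r^2, s, r^2s}; {e, r^2, rs, r^3s}.
So G has 3 subgroups of order 4.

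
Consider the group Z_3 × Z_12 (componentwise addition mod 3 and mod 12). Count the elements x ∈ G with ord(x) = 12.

16

An element (a,b) has order lcm(ord(a), ord(b)); count pairs with lcm equal to 12.
Enumerating gives 16 such elements.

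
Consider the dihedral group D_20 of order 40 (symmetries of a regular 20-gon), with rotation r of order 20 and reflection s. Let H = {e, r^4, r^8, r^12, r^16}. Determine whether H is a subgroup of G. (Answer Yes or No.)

Yes

|H| = 5 divides |G| = 40, consistent with Lagrange.
H contains the identity, every element's inverse is in H, and H is closed under ·: it is a subgroup.
In fact H = ⟨r^4⟩.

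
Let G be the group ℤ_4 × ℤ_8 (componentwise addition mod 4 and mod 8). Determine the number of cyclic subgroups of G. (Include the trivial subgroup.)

14

Each element a generates a cyclic subgroup ⟨a⟩; distinct elements may generate the same one (a cyclic group of order d has φ(d) generators).
Cyclic subgroups by order — order 1: 1; order 2: 3; order 4: 6; order 8: 4.
Total: 14.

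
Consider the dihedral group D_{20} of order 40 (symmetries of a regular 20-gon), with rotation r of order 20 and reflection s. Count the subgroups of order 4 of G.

11

|G| = 40 and 4 | 40, so subgroups of order 4 are possible by Lagrange.
The subgroups of order 4 are: {e, r^10, s, r^10s}; {e, r^10, rs, r^11s}; {e, r^10, r^2s, r^12s}; {e, r^10, r^3s, r^13s}; … (11 in all).
So G has 11 subgroups of order 4.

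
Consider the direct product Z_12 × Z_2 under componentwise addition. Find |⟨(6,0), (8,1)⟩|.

|⟨(6,0)⟩| = 2 and |⟨(8,1)⟩| = 6, so |H| is a multiple of lcm(2, 6) = 6 and divides |G| = 24.
Closing under the operation: H = {(0,0), (0,1), (2,0), (2,1), (4,0), (4,1), (6,0), (6,1), (8,0), (8,1), (10,0), (10,1)}, so |H| = 12.

12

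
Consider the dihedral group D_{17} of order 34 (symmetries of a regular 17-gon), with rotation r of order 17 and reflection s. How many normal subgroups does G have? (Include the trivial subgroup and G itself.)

3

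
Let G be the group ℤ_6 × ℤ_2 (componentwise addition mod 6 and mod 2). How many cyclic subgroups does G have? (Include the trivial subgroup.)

A cyclic subgroup of order d is generated by each of its φ(d) elements of order d, so the cyclic subgroups of order d number (#elements of order d)/φ(d).
Cyclic subgroups by order — order 1: 1; order 2: 3; order 3: 1; order 6: 3.
Total: 8.

8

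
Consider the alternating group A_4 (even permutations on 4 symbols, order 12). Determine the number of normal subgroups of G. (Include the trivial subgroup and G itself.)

3

G has 10 subgroups. Checking conjugation-invariance by order — order 1: 1/1 normal; order 2: 0/3 normal; order 3: 0/4 normal; order 4: 1/1 normal; order 12: 1/1 normal.
Total normal subgroups: 3.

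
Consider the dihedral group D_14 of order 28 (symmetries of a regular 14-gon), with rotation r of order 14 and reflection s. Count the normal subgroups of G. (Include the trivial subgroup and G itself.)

G has 28 subgroups. Checking conjugation-invariance by order — order 1: 1/1 normal; order 2: 1/15 normal; order 4: 0/7 normal; order 7: 1/1 normal; order 14: 3/3 normal; order 28: 1/1 normal.
Total normal subgroups: 7.

7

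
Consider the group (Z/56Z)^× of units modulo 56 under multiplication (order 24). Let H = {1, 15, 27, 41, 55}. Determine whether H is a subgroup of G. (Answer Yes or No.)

No

|H| = 5 does not divide |G| = 24, so by Lagrange H is not a subgroup.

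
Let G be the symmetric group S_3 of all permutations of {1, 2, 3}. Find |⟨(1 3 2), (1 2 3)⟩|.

3

|⟨(1 3 2)⟩| = 3 and |⟨(1 2 3)⟩| = 3, so |H| is a multiple of lcm(3, 3) = 3 and divides |G| = 6.
Closing under the operation: H = {e, (1 2 3), (1 3 2)}, so |H| = 3.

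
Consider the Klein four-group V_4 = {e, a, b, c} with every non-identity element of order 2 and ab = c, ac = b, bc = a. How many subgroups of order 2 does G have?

3

|G| = 4 and 2 | 4, so subgroups of order 2 are possible by Lagrange.
The subgroups of order 2 are: {e, a}; {e, b}; {e, c}.
So G has 3 subgroups of order 2.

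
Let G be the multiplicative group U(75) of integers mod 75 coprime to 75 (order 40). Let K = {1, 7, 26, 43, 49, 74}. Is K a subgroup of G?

|K| = 6 does not divide |G| = 40, so by Lagrange K is not a subgroup.

No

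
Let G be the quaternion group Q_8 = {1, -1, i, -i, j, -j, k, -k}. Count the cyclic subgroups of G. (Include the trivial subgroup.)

5

Each element a generates a cyclic subgroup ⟨a⟩; distinct elements may generate the same one (a cyclic group of order d has φ(d) generators).
Cyclic subgroups by order — order 1: 1; order 2: 1; order 4: 3.
Total: 5.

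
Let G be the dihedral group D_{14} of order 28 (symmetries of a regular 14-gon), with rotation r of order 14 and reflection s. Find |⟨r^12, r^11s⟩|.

14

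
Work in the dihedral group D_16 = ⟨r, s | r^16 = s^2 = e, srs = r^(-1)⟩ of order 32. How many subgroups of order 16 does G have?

|G| = 32 and 16 | 32, so subgroups of order 16 are possible by Lagrange.
The subgroups of order 16 are: {e, r, r^2, r^3, r^4, r^5, r^6, r^7, r^8, r^9, r^10, r^11, r^12, r^13, r^14, r^15}; {e, r^2, r^4, r^6, r^8, r^10, r^12, r^14, s, r^2s, r^4s, r^6s, r^8s, r^10s, r^12s, r^14s}; {e, r^2, r^4, r^6, r^8, r^10, r^12, r^14, rs, r^3s, r^5s, r^7s, r^9s, r^11s, r^13s, r^15s}.
So G has 3 subgroups of order 16.

3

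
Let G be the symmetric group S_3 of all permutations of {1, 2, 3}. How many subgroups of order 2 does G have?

|G| = 6 and 2 | 6, so subgroups of order 2 are possible by Lagrange.
The subgroups of order 2 are: {e, (1 2)}; {e, (1 3)}; {e, (2 3)}.
So G has 3 subgroups of order 2.

3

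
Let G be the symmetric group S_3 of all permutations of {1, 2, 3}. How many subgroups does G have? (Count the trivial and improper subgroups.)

6

|G| = 6, so by Lagrange every subgroup order divides 6. Divisors: 1, 2, 3, 6.
Subgroups by order — order 1: 1; order 2: 3; order 3: 1; order 6: 1.
Total: 1 + 3 + 1 + 1 = 6.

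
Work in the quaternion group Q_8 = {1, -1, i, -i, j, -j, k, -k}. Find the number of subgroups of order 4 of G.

3

|G| = 8 and 4 | 8, so subgroups of order 4 are possible by Lagrange.
The subgroups of order 4 are: {1, -1, i, -i}; {1, -1, j, -j}; {1, -1, k, -k}.
So G has 3 subgroups of order 4.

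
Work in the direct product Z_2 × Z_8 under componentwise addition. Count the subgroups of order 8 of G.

3

|G| = 16 and 8 | 16, so subgroups of order 8 are possible by Lagrange.
The subgroups of order 8 are: {(0,0), (0,1), (0,2), (0,3), (0,4), (0,5), (0,6), (0,7)}; {(0,0), (0,2), (0,4), (0,6), (1,0), (1,2), (1,4), (1,6)}; {(0,0), (0,2), (0,4), (0,6), (1,1), (1,3), (1,5), (1,7)}.
So G has 3 subgroups of order 8.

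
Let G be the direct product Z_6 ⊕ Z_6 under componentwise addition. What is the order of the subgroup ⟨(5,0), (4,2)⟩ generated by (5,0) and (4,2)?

|⟨(5,0)⟩| = 6 and |⟨(4,2)⟩| = 3, so |H| is a multiple of lcm(6, 3) = 6 and divides |G| = 36.
Closing under the operation: H = {(0,0), (0,2), (0,4), (1,0), (1,2), (1,4), (2,0), (2,2), (2,4), (3,0), (3,2), (3,4), (4,0), (4,2), (4,4), (5,0), (5,2), (5,4)}, so |H| = 18.

18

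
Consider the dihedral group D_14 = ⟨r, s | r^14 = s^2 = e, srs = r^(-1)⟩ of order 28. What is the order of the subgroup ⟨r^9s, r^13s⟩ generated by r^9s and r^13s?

14

|⟨r^9s⟩| = 2 and |⟨r^13s⟩| = 2, so |H| is a multiple of lcm(2, 2) = 2 and divides |G| = 28.
Closing under the operation: H = {e, r^2, r^4, r^6, r^8, r^10, r^12, rs, r^3s, r^5s, r^7s, r^9s, r^11s, r^13s}, so |H| = 14.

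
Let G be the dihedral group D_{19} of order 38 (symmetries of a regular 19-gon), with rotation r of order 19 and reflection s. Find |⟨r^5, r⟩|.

|⟨r^5⟩| = 19 and |⟨r⟩| = 19, so |H| is a multiple of lcm(19, 19) = 19 and divides |G| = 38.
Closing under the operation: H = {e, r, r^2, r^3, r^4, r^5, r^6, r^7, r^8, r^9, r^10, r^11, r^12, r^13, r^14, r^15, r^16, r^17, r^18}, so |H| = 19.

19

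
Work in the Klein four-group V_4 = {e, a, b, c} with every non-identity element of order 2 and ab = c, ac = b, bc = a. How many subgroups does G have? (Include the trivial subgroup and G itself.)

|G| = 4, so by Lagrange every subgroup order divides 4. Divisors: 1, 2, 4.
Subgroups by order — order 1: 1; order 2: 3; order 4: 1.
Total: 1 + 3 + 1 = 5.

5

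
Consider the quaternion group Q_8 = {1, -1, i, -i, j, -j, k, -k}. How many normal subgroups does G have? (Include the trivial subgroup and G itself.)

6

G has 6 subgroups. Checking conjugation-invariance by order — order 1: 1/1 normal; order 2: 1/1 normal; order 4: 3/3 normal; order 8: 1/1 normal.
Total normal subgroups: 6.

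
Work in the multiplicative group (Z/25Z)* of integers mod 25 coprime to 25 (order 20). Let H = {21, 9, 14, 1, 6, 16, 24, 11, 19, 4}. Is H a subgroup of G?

Yes

|H| = 10 divides |G| = 20, consistent with Lagrange.
H contains the identity, every element's inverse is in H, and H is closed under ·: it is a subgroup.
In fact H = ⟨4⟩.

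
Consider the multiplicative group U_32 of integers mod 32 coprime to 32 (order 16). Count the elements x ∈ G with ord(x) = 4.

4

The elements of order 4 are: 7, 9, 23, 25.
That's 4.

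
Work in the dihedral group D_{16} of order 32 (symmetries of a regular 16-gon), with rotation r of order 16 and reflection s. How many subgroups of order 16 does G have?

3

|G| = 32 and 16 | 32, so subgroups of order 16 are possible by Lagrange.
The subgroups of order 16 are: {e, r, r^2, r^3, r^4, r^5, r^6, r^7, r^8, r^9, r^10, r^11, r^12, r^13, r^14, r^15}; {e, r^2, r^4, r^6, r^8, r^10, r^12, r^14, s, r^2s, r^4s, r^6s, r^8s, r^10s, r^12s, r^14s}; {e, r^2, r^4, r^6, r^8, r^10, r^12, r^14, rs, r^3s, r^5s, r^7s, r^9s, r^11s, r^13s, r^15s}.
So G has 3 subgroups of order 16.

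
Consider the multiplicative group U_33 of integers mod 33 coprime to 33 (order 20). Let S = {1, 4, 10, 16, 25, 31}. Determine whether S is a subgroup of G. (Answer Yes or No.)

No

|S| = 6 does not divide |G| = 20, so by Lagrange S is not a subgroup.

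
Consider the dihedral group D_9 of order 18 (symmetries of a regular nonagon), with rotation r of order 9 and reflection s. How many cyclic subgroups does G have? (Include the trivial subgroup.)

A cyclic subgroup of order d is generated by each of its φ(d) elements of order d, so the cyclic subgroups of order d number (#elements of order d)/φ(d).
Cyclic subgroups by order — order 1: 1; order 2: 9; order 3: 1; order 9: 1.
Total: 12.

12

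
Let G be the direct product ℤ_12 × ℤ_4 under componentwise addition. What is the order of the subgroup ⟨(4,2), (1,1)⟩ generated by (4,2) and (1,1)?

|⟨(4,2)⟩| = 6 and |⟨(1,1)⟩| = 12, so |H| is a multiple of lcm(6, 12) = 12 and divides |G| = 48.
Closing under the operation: H = {(0,0), (0,2), (1,1), (1,3), (2,0), (2,2), (3,1), (3,3), (4,0), (4,2), (5,1), (5,3), (6,0), (6,2), (7,1), (7,3), (8,0), (8,2), (9,1), (9,3), (10,0), (10,2), (11,1), (11,3)}, so |H| = 24.

24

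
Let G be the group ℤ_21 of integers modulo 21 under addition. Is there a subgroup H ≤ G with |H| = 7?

Yes

7 | 21. A subgroup of order 7 is {0, 3, 6, 9, 12, 15, 18}.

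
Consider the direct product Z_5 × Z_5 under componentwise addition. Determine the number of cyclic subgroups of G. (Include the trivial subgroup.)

7

Group the elements of G by the cyclic subgroup they generate; each cyclic subgroup of order d accounts for φ(d) elements.
Cyclic subgroups by order — order 1: 1; order 5: 6.
Total: 7.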